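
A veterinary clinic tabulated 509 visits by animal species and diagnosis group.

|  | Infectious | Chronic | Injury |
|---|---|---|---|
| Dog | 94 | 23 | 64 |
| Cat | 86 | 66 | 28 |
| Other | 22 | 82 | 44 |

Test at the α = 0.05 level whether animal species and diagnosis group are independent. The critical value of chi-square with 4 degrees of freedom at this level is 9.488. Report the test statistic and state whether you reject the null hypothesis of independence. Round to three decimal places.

Row totals: 181, 180, 148. Column totals: 202, 171, 136. Grand total N = 509.
Expected counts (row total × column total / N):
  Dog, Infectious: 181×202/509 = 71.8310
  Dog, Chronic: 181×171/509 = 60.8075
  Dog, Injury: 181×136/509 = 48.3615
  Cat, Infectious: 180×202/509 = 71.4342
  Cat, Chronic: 180×171/509 = 60.4715
  Cat, Injury: 180×136/509 = 48.0943
  Other, Infectious: 148×202/509 = 58.7348
  Other, Chronic: 148×171/509 = 49.7210
  Other, Injury: 148×136/509 = 39.5442
Contributions (O − E)²/E:
  (94 − 71.8310)²/71.8310 = 6.8420
  (23 − 60.8075)²/60.8075 = 23.5071
  (64 − 48.3615)²/48.3615 = 5.0570
  (86 − 71.4342)²/71.4342 = 2.9700
  (66 − 60.4715)²/60.4715 = 0.5054
  (28 − 48.0943)²/48.0943 = 8.3956
  (22 − 58.7348)²/58.7348 = 22.9752
  (82 − 49.7210)²/49.7210 = 20.9556
  (44 − 39.5442)²/39.5442 = 0.5021
χ² = 6.8420 + 23.5071 + 5.0570 + 2.9700 + 0.5054 + 8.3956 + 22.9752 + 20.9556 + 0.5021 = 91.710
df = (3−1)(3−1) = 4. Since 91.710 > 9.488, reject the null hypothesis of independence at α = 0.05.

91.710; reject H₀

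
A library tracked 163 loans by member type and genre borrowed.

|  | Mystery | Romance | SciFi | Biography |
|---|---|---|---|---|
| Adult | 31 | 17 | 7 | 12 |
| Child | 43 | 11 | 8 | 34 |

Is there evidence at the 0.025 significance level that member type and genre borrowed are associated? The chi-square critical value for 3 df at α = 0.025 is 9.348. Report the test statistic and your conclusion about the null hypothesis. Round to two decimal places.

8.94; fail to reject H₀

Row totals: 67, 96. Column totals: 74, 28, 15, 46. Grand total N = 163.
Expected counts (row total × column total / N):
  Adult, Mystery: 67×74/163 = 30.417
  Adult, Romance: 67×28/163 = 11.509
  Adult, SciFi: 67×15/163 = 6.166
  Adult, Biography: 67×46/163 = 18.908
  Child, Mystery: 96×74/163 = 43.583
  Child, Romance: 96×28/163 = 16.491
  Child, SciFi: 96×15/163 = 8.834
  Child, Biography: 96×46/163 = 27.092
Contributions (O − E)²/E:
  (31 − 30.417)²/30.417 = 0.0112
  (17 − 11.509)²/11.509 = 2.6198
  (7 − 6.166)²/6.166 = 0.1128
  (12 − 18.908)²/18.908 = 2.5238
  (43 − 43.583)²/43.583 = 0.0078
  (11 − 16.491)²/16.491 = 1.8283
  (8 − 8.834)²/8.834 = 0.0787
  (34 − 27.092)²/27.092 = 1.7614
χ² = 0.0112 + 2.6198 + 0.1128 + 2.5238 + 0.0078 + 1.8283 + 0.0787 + 1.7614 = 8.94
df = (2−1)(4−1) = 3. Since 8.94 < 9.348, fail to reject the null hypothesis of independence at α = 0.025.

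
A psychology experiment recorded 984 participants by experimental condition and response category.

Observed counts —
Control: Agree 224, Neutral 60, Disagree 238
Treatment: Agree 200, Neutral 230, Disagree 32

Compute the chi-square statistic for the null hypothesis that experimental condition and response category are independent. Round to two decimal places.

255.48

Row totals: 522, 462. Column totals: 424, 290, 270. Grand total N = 984.
Expected counts (row total × column total / N):
  Control, Agree: 522×424/984 = 224.9268
  Control, Neutral: 522×290/984 = 153.8415
  Control, Disagree: 522×270/984 = 143.2317
  Treatment, Agree: 462×424/984 = 199.0732
  Treatment, Neutral: 462×290/984 = 136.1585
  Treatment, Disagree: 462×270/984 = 126.7683
Contributions (O − E)²/E:
  (224 − 224.9268)²/224.9268 = 0.0038
  (60 − 153.8415)²/153.8415 = 57.2422
  (238 − 143.2317)²/143.2317 = 62.7028
  (200 − 199.0732)²/199.0732 = 0.0043
  (230 − 136.1585)²/136.1585 = 64.6763
  (32 − 126.7683)²/126.7683 = 70.8460
χ² = 0.0038 + 57.2422 + 62.7028 + 0.0043 + 64.6763 + 70.8460 = 255.48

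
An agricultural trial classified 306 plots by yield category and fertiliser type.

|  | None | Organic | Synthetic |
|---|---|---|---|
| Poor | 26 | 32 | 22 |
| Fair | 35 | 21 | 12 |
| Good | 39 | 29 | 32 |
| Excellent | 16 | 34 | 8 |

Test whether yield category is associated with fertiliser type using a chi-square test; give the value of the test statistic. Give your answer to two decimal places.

21.89

Row totals: 80, 68, 100, 58. Column totals: 116, 116, 74. Grand total N = 306.
Expected counts (row total × column total / N):
  Poor, None: 80×116/306 = 30.327
  Poor, Organic: 80×116/306 = 30.327
  Poor, Synthetic: 80×74/306 = 19.346
  Fair, None: 68×116/306 = 25.778
  Fair, Organic: 68×116/306 = 25.778
  Fair, Synthetic: 68×74/306 = 16.444
  Good, None: 100×116/306 = 37.908
  Good, Organic: 100×116/306 = 37.908
  Good, Synthetic: 100×74/306 = 24.183
  Excellent, None: 58×116/306 = 21.987
  Excellent, Organic: 58×116/306 = 21.987
  Excellent, Synthetic: 58×74/306 = 14.026
Contributions (O − E)²/E:
  (26 − 30.327)²/30.327 = 0.6174
  (32 − 30.327)²/30.327 = 0.0923
  (22 − 19.346)²/19.346 = 0.3641
  (35 − 25.778)²/25.778 = 3.2991
  (21 − 25.778)²/25.778 = 0.8856
  (12 − 16.444)²/16.444 = 1.2010
  (39 − 37.908)²/37.908 = 0.0315
  (29 − 37.908)²/37.908 = 2.0933
  (32 − 24.183)²/24.183 = 2.5268
  (16 − 21.987)²/21.987 = 1.6302
  (34 − 21.987)²/21.987 = 6.5635
  (8 − 14.026)²/14.026 = 2.5890
χ² = 0.6174 + 0.0923 + 0.3641 + 3.2991 + 0.8856 + 1.2010 + 0.0315 + 2.0933 + 2.5268 + 1.6302 + 6.5635 + 2.5890 = 21.89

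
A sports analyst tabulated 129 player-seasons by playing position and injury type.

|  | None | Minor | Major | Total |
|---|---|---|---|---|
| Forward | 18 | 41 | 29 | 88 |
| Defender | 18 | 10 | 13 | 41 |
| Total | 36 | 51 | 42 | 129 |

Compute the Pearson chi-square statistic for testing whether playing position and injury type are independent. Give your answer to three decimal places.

Grand total N = 129.
Expected counts (row total × column total / N):
  Forward, None: 88×36/129 = 24.5581
  Forward, Minor: 88×51/129 = 34.7907
  Forward, Major: 88×42/129 = 28.6512
  Defender, None: 41×36/129 = 11.4419
  Defender, Minor: 41×51/129 = 16.2093
  Defender, Major: 41×42/129 = 13.3488
Contributions (O − E)²/E:
  (18 − 24.5581)²/24.5581 = 1.7513
  (41 − 34.7907)²/34.7907 = 1.1082
  (29 − 28.6512)²/28.6512 = 0.0042
  (18 − 11.4419)²/11.4419 = 3.7589
  (10 − 16.2093)²/16.2093 = 2.3786
  (13 − 13.3488)²/13.3488 = 0.0091
χ² = 1.7513 + 1.1082 + 0.0042 + 3.7589 + 2.3786 + 0.0091 = 9.010

9.010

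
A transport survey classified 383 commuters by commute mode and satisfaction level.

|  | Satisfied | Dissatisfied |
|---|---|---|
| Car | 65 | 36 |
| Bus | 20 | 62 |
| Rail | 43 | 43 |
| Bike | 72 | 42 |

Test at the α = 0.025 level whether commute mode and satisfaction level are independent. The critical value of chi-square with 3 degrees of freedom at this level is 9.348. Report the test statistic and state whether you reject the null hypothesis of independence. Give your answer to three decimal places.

Row totals: 101, 82, 86, 114. Column totals: 200, 183. Grand total N = 383.
Expected counts (row total × column total / N):
  Car, Satisfied: 101×200/383 = 52.7415
  Car, Dissatisfied: 101×183/383 = 48.2585
  Bus, Satisfied: 82×200/383 = 42.8198
  Bus, Dissatisfied: 82×183/383 = 39.1802
  Rail, Satisfied: 86×200/383 = 44.9086
  Rail, Dissatisfied: 86×183/383 = 41.0914
  Bike, Satisfied: 114×200/383 = 59.5300
  Bike, Dissatisfied: 114×183/383 = 54.4700
Contributions (O − E)²/E:
  (65 − 52.7415)²/52.7415 = 2.8492
  (36 − 48.2585)²/48.2585 = 3.1139
  (20 − 42.8198)²/42.8198 = 12.1613
  (62 − 39.1802)²/39.1802 = 13.2910
  (43 − 44.9086)²/44.9086 = 0.0811
  (43 − 41.0914)²/41.0914 = 0.0887
  (72 − 59.5300)²/59.5300 = 2.6121
  (42 − 54.4700)²/54.4700 = 2.8548
χ² = 2.8492 + 3.1139 + 12.1613 + 13.2910 + 0.0811 + 0.0887 + 2.6121 + 2.8548 = 37.052
df = (4−1)(2−1) = 3. Since 37.052 > 9.348, reject the null hypothesis of independence at α = 0.025.

37.052; reject H₀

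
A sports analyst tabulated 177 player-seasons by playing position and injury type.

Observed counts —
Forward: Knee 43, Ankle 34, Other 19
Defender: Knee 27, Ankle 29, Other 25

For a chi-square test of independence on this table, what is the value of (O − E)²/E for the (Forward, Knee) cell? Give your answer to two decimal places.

0.67

Row total (Forward) = 96; column total (Knee) = 70; N = 177.
Expected count E = 96 × 70 / 177 = 37.9661.
Contribution = (O − E)²/E = (43 − 37.9661)² / 37.9661 = 0.67.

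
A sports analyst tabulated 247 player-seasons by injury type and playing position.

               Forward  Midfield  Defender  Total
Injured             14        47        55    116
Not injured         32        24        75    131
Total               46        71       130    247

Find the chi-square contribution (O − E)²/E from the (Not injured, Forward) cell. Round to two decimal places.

Row total (Not injured) = 131; column total (Forward) = 46; N = 247.
Expected count E = 131 × 46 / 247 = 24.397.
Contribution = (O − E)²/E = (32 − 24.397)² / 24.397 = 2.37.

2.37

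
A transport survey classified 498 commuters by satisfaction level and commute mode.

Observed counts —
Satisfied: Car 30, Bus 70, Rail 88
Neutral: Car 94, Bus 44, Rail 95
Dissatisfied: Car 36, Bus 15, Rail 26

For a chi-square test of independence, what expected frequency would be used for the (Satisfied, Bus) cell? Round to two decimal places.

48.70

Row total (Satisfied) = 188; column total (Bus) = 129; grand total N = 498.
Expected count = (row total × column total) / N = 188 × 129 / 498 = 48.70.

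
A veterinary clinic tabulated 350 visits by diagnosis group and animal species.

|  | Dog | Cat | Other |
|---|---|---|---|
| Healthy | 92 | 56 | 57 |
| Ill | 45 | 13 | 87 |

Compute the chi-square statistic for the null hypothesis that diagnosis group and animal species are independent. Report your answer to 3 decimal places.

40.063

Row totals: 205, 145. Column totals: 137, 69, 144. Grand total N = 350.
Expected counts (row total × column total / N):
  Healthy, Dog: 205×137/350 = 80.2429
  Healthy, Cat: 205×69/350 = 40.4143
  Healthy, Other: 205×144/350 = 84.3429
  Ill, Dog: 145×137/350 = 56.7571
  Ill, Cat: 145×69/350 = 28.5857
  Ill, Other: 145×144/350 = 59.6571
Contributions (O − E)²/E:
  (92 − 80.2429)²/80.2429 = 1.7226
  (56 − 40.4143)²/40.4143 = 6.0106
  (57 − 84.3429)²/84.3429 = 8.8642
  (45 − 56.7571)²/56.7571 = 2.4355
  (13 − 28.5857)²/28.5857 = 8.4977
  (87 − 59.6571)²/59.6571 = 12.5322
χ² = 1.7226 + 6.0106 + 8.8642 + 2.4355 + 8.4977 + 12.5322 = 40.063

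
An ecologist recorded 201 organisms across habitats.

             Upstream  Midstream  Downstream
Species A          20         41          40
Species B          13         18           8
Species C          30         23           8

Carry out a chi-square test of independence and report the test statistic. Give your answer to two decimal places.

21.47

Row totals: 101, 39, 61. Column totals: 63, 82, 56. Grand total N = 201.
Expected counts (row total × column total / N):
  Species A, Upstream: 101×63/201 = 31.657
  Species A, Midstream: 101×82/201 = 41.204
  Species A, Downstream: 101×56/201 = 28.139
  Species B, Upstream: 39×63/201 = 12.224
  Species B, Midstream: 39×82/201 = 15.910
  Species B, Downstream: 39×56/201 = 10.866
  Species C, Upstream: 61×63/201 = 19.119
  Species C, Midstream: 61×82/201 = 24.886
  Species C, Downstream: 61×56/201 = 16.995
Contributions (O − E)²/E:
  (20 − 31.657)²/31.657 = 4.2924
  (41 − 41.204)²/41.204 = 0.0010
  (40 − 28.139)²/28.139 = 4.9996
  (13 − 12.224)²/12.224 = 0.0493
  (18 − 15.910)²/15.910 = 0.2746
  (8 − 10.866)²/10.866 = 0.7559
  (30 − 19.119)²/19.119 = 6.1926
  (23 − 24.886)²/24.886 = 0.1429
  (8 − 16.995)²/16.995 = 4.7608
χ² = 4.2924 + 0.0010 + 4.9996 + 0.0493 + 0.2746 + 0.7559 + 6.1926 + 0.1429 + 4.7608 = 21.47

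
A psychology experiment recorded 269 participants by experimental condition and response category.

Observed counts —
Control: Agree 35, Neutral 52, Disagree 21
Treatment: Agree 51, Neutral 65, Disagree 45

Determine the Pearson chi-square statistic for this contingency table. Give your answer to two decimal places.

Row totals: 108, 161. Column totals: 86, 117, 66. Grand total N = 269.
Expected counts (row total × column total / N):
  Control, Agree: 108×86/269 = 34.528
  Control, Neutral: 108×117/269 = 46.974
  Control, Disagree: 108×66/269 = 26.498
  Treatment, Agree: 161×86/269 = 51.472
  Treatment, Neutral: 161×117/269 = 70.026
  Treatment, Disagree: 161×66/269 = 39.502
Contributions (O − E)²/E:
  (35 − 34.528)²/34.528 = 0.0065
  (52 − 46.974)²/46.974 = 0.5378
  (21 − 26.498)²/26.498 = 1.1408
  (51 − 51.472)²/51.472 = 0.0043
  (65 − 70.026)²/70.026 = 0.3607
  (45 − 39.502)²/39.502 = 0.7652
χ² = 0.0065 + 0.5378 + 1.1408 + 0.0043 + 0.3607 + 0.7652 = 2.82

2.82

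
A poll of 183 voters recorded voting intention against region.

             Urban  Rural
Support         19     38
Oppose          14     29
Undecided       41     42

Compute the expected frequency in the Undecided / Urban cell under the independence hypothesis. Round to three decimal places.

33.563

Row total (Undecided) = 83; column total (Urban) = 74; grand total N = 183.
Expected count = (row total × column total) / N = 83 × 74 / 183 = 33.563.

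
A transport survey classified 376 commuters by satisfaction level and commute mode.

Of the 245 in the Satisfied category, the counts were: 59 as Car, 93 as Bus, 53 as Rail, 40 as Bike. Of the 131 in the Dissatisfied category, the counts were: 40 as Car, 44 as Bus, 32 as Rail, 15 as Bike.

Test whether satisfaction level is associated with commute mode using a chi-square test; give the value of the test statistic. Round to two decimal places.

3.48

Row totals: 245, 131. Column totals: 99, 137, 85, 55. Grand total N = 376.
Expected counts (row total × column total / N):
  Satisfied, Car: 245×99/376 = 64.508
  Satisfied, Bus: 245×137/376 = 89.269
  Satisfied, Rail: 245×85/376 = 55.386
  Satisfied, Bike: 245×55/376 = 35.838
  Dissatisfied, Car: 131×99/376 = 34.492
  Dissatisfied, Bus: 131×137/376 = 47.731
  Dissatisfied, Rail: 131×85/376 = 29.614
  Dissatisfied, Bike: 131×55/376 = 19.162
Contributions (O − E)²/E:
  (59 − 64.508)²/64.508 = 0.4703
  (93 − 89.269)²/89.269 = 0.1559
  (53 − 55.386)²/55.386 = 0.1028
  (40 − 35.838)²/35.838 = 0.4833
  (40 − 34.492)²/34.492 = 0.8796
  (44 − 47.731)²/47.731 = 0.2916
  (32 − 29.614)²/29.614 = 0.1922
  (15 − 19.162)²/19.162 = 0.9040
χ² = 0.4703 + 0.1559 + 0.1028 + 0.4833 + 0.8796 + 0.2916 + 0.1922 + 0.9040 = 3.48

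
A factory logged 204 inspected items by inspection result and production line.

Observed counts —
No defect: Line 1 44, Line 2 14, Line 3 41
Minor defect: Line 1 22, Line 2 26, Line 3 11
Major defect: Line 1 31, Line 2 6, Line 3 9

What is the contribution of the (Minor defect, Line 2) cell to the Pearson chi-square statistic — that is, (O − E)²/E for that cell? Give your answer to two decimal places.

12.12

Row total (Minor defect) = 59; column total (Line 2) = 46; N = 204.
Expected count E = 59 × 46 / 204 = 13.304.
Contribution = (O − E)²/E = (26 − 13.304)² / 13.304 = 12.12.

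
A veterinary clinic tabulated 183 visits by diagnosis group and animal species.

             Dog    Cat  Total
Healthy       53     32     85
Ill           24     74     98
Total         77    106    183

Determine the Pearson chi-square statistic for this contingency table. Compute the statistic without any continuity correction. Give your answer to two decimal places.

Grand total N = 183.
Expected counts (row total × column total / N):
  Healthy, Dog: 85×77/183 = 35.765
  Healthy, Cat: 85×106/183 = 49.235
  Ill, Dog: 98×77/183 = 41.235
  Ill, Cat: 98×106/183 = 56.765
Contributions (O − E)²/E:
  (53 − 35.765)²/35.765 = 8.3055
  (32 − 49.235)²/49.235 = 6.0332
  (24 − 41.235)²/41.235 = 7.2037
  (74 − 56.765)²/56.765 = 5.2329
χ² = 8.3055 + 6.0332 + 7.2037 + 5.2329 = 26.78

26.78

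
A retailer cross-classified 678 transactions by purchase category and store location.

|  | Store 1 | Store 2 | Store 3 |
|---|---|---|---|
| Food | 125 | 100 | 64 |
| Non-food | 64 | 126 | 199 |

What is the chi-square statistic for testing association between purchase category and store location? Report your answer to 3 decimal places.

78.944

Row totals: 289, 389. Column totals: 189, 226, 263. Grand total N = 678.
Expected counts (row total × column total / N):
  Food, Store 1: 289×189/678 = 80.5619
  Food, Store 2: 289×226/678 = 96.3333
  Food, Store 3: 289×263/678 = 112.1047
  Non-food, Store 1: 389×189/678 = 108.4381
  Non-food, Store 2: 389×226/678 = 129.6667
  Non-food, Store 3: 389×263/678 = 150.8953
Contributions (O − E)²/E:
  (125 − 80.5619)²/80.5619 = 24.5121
  (100 − 96.3333)²/96.3333 = 0.1396
  (64 − 112.1047)²/112.1047 = 20.6420
  (64 − 108.4381)²/108.4381 = 18.2108
  (126 − 129.6667)²/129.6667 = 0.1037
  (199 − 150.8953)²/150.8953 = 15.3355
χ² = 24.5121 + 0.1396 + 20.6420 + 18.2108 + 0.1037 + 15.3355 = 78.944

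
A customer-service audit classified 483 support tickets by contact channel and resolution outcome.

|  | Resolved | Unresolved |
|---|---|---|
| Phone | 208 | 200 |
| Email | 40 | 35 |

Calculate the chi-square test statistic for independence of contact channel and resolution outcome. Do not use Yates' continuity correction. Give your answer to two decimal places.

Row totals: 408, 75. Column totals: 248, 235. Grand total N = 483.
Expected counts (row total × column total / N):
  Phone, Resolved: 408×248/483 = 209.491
  Phone, Unresolved: 408×235/483 = 198.509
  Email, Resolved: 75×248/483 = 38.509
  Email, Unresolved: 75×235/483 = 36.491
Contributions (O − E)²/E:
  (208 − 209.491)²/209.491 = 0.0106
  (200 − 198.509)²/198.509 = 0.0112
  (40 − 38.509)²/38.509 = 0.0577
  (35 − 36.491)²/36.491 = 0.0609
χ² = 0.0106 + 0.0112 + 0.0577 + 0.0609 = 0.14

0.14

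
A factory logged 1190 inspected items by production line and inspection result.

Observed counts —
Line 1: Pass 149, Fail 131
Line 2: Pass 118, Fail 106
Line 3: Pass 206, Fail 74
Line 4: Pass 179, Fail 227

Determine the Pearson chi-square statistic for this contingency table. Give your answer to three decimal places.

59.327

Row totals: 280, 224, 280, 406. Column totals: 652, 538. Grand total N = 1190.
Expected counts (row total × column total / N):
  Line 1, Pass: 280×652/1190 = 153.4118
  Line 1, Fail: 280×538/1190 = 126.5882
  Line 2, Pass: 224×652/1190 = 122.7294
  Line 2, Fail: 224×538/1190 = 101.2706
  Line 3, Pass: 280×652/1190 = 153.4118
  Line 3, Fail: 280×538/1190 = 126.5882
  Line 4, Pass: 406×652/1190 = 222.4471
  Line 4, Fail: 406×538/1190 = 183.5529
Contributions (O − E)²/E:
  (149 − 153.4118)²/153.4118 = 0.1269
  (131 − 126.5882)²/126.5882 = 0.1538
  (118 − 122.7294)²/122.7294 = 0.1822
  (106 − 101.2706)²/101.2706 = 0.2209
  (206 − 153.4118)²/153.4118 = 18.0268
  (74 − 126.5882)²/126.5882 = 21.8466
  (179 − 222.4471)²/222.4471 = 8.4858
  (227 − 183.5529)²/183.5529 = 10.2840
χ² = 0.1269 + 0.1538 + 0.1822 + 0.2209 + 18.0268 + 21.8466 + 8.4858 + 10.2840 = 59.327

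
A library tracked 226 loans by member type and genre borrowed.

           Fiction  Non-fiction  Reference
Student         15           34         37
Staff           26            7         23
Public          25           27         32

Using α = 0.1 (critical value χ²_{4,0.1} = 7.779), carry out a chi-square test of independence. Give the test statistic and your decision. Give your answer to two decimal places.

Row totals: 86, 56, 84. Column totals: 66, 68, 92. Grand total N = 226.
Expected counts (row total × column total / N):
  Student, Fiction: 86×66/226 = 25.115
  Student, Non-fiction: 86×68/226 = 25.876
  Student, Reference: 86×92/226 = 35.009
  Staff, Fiction: 56×66/226 = 16.354
  Staff, Non-fiction: 56×68/226 = 16.850
  Staff, Reference: 56×92/226 = 22.796
  Public, Fiction: 84×66/226 = 24.531
  Public, Non-fiction: 84×68/226 = 25.274
  Public, Reference: 84×92/226 = 34.195
Contributions (O − E)²/E:
  (15 − 25.115)²/25.115 = 4.0738
  (34 − 25.876)²/25.876 = 2.5506
  (37 − 35.009)²/35.009 = 0.1132
  (26 − 16.354)²/16.354 = 5.6895
  (7 − 16.850)²/16.850 = 5.7580
  (23 − 22.796)²/22.796 = 0.0018
  (25 − 24.531)²/24.531 = 0.0090
  (27 − 25.274)²/25.274 = 0.1179
  (32 − 34.195)²/34.195 = 0.1409
χ² = 4.0738 + 2.5506 + 0.1132 + 5.6895 + 5.7580 + 0.0018 + 0.0090 + 0.1179 + 0.1409 = 18.45
df = (3−1)(3−1) = 4. Since 18.45 > 7.779, reject the null hypothesis of independence at α = 0.1.

18.45; reject H₀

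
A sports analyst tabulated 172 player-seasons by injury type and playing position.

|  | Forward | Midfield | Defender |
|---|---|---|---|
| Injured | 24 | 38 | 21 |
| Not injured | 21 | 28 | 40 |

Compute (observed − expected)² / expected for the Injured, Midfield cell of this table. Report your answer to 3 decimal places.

1.188

Row total (Injured) = 83; column total (Midfield) = 66; N = 172.
Expected count E = 83 × 66 / 172 = 31.8488.
Contribution = (O − E)²/E = (38 − 31.8488)² / 31.8488 = 1.188.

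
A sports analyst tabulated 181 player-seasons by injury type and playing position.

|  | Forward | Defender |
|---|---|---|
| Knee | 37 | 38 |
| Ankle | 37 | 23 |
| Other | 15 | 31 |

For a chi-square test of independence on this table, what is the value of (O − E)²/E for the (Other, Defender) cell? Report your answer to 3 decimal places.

2.483

Row total (Other) = 46; column total (Defender) = 92; N = 181.
Expected count E = 46 × 92 / 181 = 23.3812.
Contribution = (O − E)²/E = (31 − 23.3812)² / 23.3812 = 2.483.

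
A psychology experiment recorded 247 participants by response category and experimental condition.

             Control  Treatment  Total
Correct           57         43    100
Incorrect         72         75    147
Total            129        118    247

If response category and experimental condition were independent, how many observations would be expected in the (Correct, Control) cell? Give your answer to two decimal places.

Row total (Correct) = 100; column total (Control) = 129; grand total N = 247.
Expected count = (row total × column total) / N = 100 × 129 / 247 = 52.23.

52.23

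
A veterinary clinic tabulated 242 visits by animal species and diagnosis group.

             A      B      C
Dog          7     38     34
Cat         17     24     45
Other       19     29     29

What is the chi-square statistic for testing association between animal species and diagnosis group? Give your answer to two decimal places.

12.28

Row totals: 79, 86, 77. Column totals: 43, 91, 108. Grand total N = 242.
Expected counts (row total × column total / N):
  Dog, A: 79×43/242 = 14.037
  Dog, B: 79×91/242 = 29.707
  Dog, C: 79×108/242 = 35.256
  Cat, A: 86×43/242 = 15.281
  Cat, B: 86×91/242 = 32.339
  Cat, C: 86×108/242 = 38.380
  Other, A: 77×43/242 = 13.682
  Other, B: 77×91/242 = 28.955
  Other, C: 77×108/242 = 34.364
Contributions (O − E)²/E:
  (7 − 14.037)²/14.037 = 3.5278
  (38 − 29.707)²/29.707 = 2.3151
  (34 − 35.256)²/35.256 = 0.0447
  (17 − 15.281)²/15.281 = 0.1934
  (24 − 32.339)²/32.339 = 2.1503
  (45 − 38.380)²/38.380 = 1.1419
  (19 − 13.682)²/13.682 = 2.0670
  (29 − 28.955)²/28.955 = 0.0001
  (29 − 34.364)²/34.364 = 0.8373
χ² = 3.5278 + 2.3151 + 0.0447 + 0.1934 + 2.1503 + 1.1419 + 2.0670 + 0.0001 + 0.8373 = 12.28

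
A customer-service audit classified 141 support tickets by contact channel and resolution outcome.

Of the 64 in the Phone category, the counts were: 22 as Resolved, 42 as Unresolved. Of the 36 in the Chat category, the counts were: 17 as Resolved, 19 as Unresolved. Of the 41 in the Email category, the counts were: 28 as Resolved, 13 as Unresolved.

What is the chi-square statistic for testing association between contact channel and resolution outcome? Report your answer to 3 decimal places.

11.530

Row totals: 64, 36, 41. Column totals: 67, 74. Grand total N = 141.
Expected counts (row total × column total / N):
  Phone, Resolved: 64×67/141 = 30.4113
  Phone, Unresolved: 64×74/141 = 33.5887
  Chat, Resolved: 36×67/141 = 17.1064
  Chat, Unresolved: 36×74/141 = 18.8936
  Email, Resolved: 41×67/141 = 19.4823
  Email, Unresolved: 41×74/141 = 21.5177
Contributions (O − E)²/E:
  (22 − 30.4113)²/30.4113 = 2.3264
  (42 − 33.5887)²/33.5887 = 2.1064
  (17 − 17.1064)²/17.1064 = 0.0007
  (19 − 18.8936)²/18.8936 = 0.0006
  (28 − 19.4823)²/19.4823 = 3.7240
  (13 − 21.5177)²/21.5177 = 3.3717
χ² = 2.3264 + 2.1064 + 0.0007 + 0.0006 + 3.7240 + 3.3717 = 11.530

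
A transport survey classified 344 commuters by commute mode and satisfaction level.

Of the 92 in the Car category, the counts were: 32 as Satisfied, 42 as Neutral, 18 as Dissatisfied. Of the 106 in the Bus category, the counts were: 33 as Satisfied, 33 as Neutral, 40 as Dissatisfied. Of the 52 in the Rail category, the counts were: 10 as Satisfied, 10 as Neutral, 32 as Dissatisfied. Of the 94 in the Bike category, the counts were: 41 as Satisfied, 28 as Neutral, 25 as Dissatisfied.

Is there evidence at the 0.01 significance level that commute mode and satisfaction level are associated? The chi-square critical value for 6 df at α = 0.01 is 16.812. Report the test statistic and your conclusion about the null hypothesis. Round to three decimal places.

Row totals: 92, 106, 52, 94. Column totals: 116, 113, 115. Grand total N = 344.
Expected counts (row total × column total / N):
  Car, Satisfied: 92×116/344 = 31.0233
  Car, Neutral: 92×113/344 = 30.2209
  Car, Dissatisfied: 92×115/344 = 30.7558
  Bus, Satisfied: 106×116/344 = 35.7442
  Bus, Neutral: 106×113/344 = 34.8198
  Bus, Dissatisfied: 106×115/344 = 35.4360
  Rail, Satisfied: 52×116/344 = 17.5349
  Rail, Neutral: 52×113/344 = 17.0814
  Rail, Dissatisfied: 52×115/344 = 17.3837
  Bike, Satisfied: 94×116/344 = 31.6977
  Bike, Neutral: 94×113/344 = 30.8779
  Bike, Dissatisfied: 94×115/344 = 31.4244
Contributions (O − E)²/E:
  (32 − 31.0233)²/31.0233 = 0.0307
  (42 − 30.2209)²/30.2209 = 4.5911
  (18 − 30.7558)²/30.7558 = 5.2904
  (33 − 35.7442)²/35.7442 = 0.2107
  (33 − 34.8198)²/34.8198 = 0.0951
  (40 − 35.4360)²/35.4360 = 0.5878
  (10 − 17.5349)²/17.5349 = 3.2378
  (10 − 17.0814)²/17.0814 = 2.9357
  (32 − 17.3837)²/17.3837 = 12.2895
  (41 − 31.6977)²/31.6977 = 2.7299
  (28 − 30.8779)²/30.8779 = 0.2682
  (25 − 31.4244)²/31.4244 = 1.3134
χ² = 0.0307 + 4.5911 + 5.2904 + 0.2107 + 0.0951 + 0.5878 + 3.2378 + 2.9357 + 12.2895 + 2.7299 + 0.2682 + 1.3134 = 33.580
df = (4−1)(3−1) = 6. Since 33.580 > 16.812, reject the null hypothesis of independence at α = 0.01.

33.580; reject H₀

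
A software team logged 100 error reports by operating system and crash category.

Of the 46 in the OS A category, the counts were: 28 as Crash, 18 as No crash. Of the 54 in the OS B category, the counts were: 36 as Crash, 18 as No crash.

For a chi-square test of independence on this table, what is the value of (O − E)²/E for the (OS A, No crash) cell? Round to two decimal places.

Row total (OS A) = 46; column total (No crash) = 36; N = 100.
Expected count E = 46 × 36 / 100 = 16.560.
Contribution = (O − E)²/E = (18 − 16.560)² / 16.560 = 0.13.

0.13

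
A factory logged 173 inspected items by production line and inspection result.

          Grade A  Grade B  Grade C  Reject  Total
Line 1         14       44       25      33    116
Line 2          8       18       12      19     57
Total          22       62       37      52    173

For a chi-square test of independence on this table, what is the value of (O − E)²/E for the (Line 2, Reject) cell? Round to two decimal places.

0.20

Row total (Line 2) = 57; column total (Reject) = 52; N = 173.
Expected count E = 57 × 52 / 173 = 17.133.
Contribution = (O − E)²/E = (19 − 17.133)² / 17.133 = 0.20.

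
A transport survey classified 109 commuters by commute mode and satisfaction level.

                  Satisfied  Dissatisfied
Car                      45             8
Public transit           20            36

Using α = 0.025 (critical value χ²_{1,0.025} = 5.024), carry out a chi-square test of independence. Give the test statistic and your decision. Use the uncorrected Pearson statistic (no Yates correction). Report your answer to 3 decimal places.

27.372; reject H₀

Row totals: 53, 56. Column totals: 65, 44. Grand total N = 109.
Expected counts (row total × column total / N):
  Car, Satisfied: 53×65/109 = 31.6055
  Car, Dissatisfied: 53×44/109 = 21.3945
  Public transit, Satisfied: 56×65/109 = 33.3945
  Public transit, Dissatisfied: 56×44/109 = 22.6055
Contributions (O − E)²/E:
  (45 − 31.6055)²/31.6055 = 5.6766
  (8 − 21.3945)²/21.3945 = 8.3859
  (20 − 33.3945)²/33.3945 = 5.3725
  (36 − 22.6055)²/22.6055 = 7.9367
χ² = 5.6766 + 8.3859 + 5.3725 + 7.9367 = 27.372
df = (2−1)(2−1) = 1. Since 27.372 > 5.024, reject the null hypothesis of independence at α = 0.025.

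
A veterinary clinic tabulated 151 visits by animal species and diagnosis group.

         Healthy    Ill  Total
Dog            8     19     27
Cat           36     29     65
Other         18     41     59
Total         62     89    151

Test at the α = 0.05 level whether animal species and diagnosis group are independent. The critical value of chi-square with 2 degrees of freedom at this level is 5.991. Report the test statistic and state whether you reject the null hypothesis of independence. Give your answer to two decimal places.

Grand total N = 151.
Expected counts (row total × column total / N):
  Dog, Healthy: 27×62/151 = 11.086
  Dog, Ill: 27×89/151 = 15.914
  Cat, Healthy: 65×62/151 = 26.689
  Cat, Ill: 65×89/151 = 38.311
  Other, Healthy: 59×62/151 = 24.225
  Other, Ill: 59×89/151 = 34.775
Contributions (O − E)²/E:
  (8 − 11.086)²/11.086 = 0.8590
  (19 − 15.914)²/15.914 = 0.5984
  (36 − 26.689)²/26.689 = 3.2483
  (29 − 38.311)²/38.311 = 2.2629
  (18 − 24.225)²/24.225 = 1.5996
  (41 − 34.775)²/34.775 = 1.1143
χ² = 0.8590 + 0.5984 + 3.2483 + 2.2629 + 1.5996 + 1.1143 = 9.68
df = (3−1)(2−1) = 2. Since 9.68 > 5.991, reject the null hypothesis of independence at α = 0.05.

9.68; reject H₀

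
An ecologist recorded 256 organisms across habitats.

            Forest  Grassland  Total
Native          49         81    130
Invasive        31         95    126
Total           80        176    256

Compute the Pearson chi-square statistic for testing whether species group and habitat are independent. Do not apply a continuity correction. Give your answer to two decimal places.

5.10

Grand total N = 256.
Expected counts (row total × column total / N):
  Native, Forest: 130×80/256 = 40.625
  Native, Grassland: 130×176/256 = 89.375
  Invasive, Forest: 126×80/256 = 39.375
  Invasive, Grassland: 126×176/256 = 86.625
Contributions (O − E)²/E:
  (49 − 40.625)²/40.625 = 1.7265
  (81 − 89.375)²/89.375 = 0.7848
  (31 − 39.375)²/39.375 = 1.7813
  (95 − 86.625)²/86.625 = 0.8097
χ² = 1.7265 + 0.7848 + 1.7813 + 0.8097 = 5.10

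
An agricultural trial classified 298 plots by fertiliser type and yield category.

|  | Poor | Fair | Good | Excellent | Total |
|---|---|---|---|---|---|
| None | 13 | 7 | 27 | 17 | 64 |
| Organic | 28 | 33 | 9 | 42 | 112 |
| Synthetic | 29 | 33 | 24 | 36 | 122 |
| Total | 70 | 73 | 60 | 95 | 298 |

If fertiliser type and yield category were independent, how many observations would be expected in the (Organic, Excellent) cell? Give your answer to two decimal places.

35.70

Row total (Organic) = 112; column total (Excellent) = 95; grand total N = 298.
Expected count = (row total × column total) / N = 112 × 95 / 298 = 35.70.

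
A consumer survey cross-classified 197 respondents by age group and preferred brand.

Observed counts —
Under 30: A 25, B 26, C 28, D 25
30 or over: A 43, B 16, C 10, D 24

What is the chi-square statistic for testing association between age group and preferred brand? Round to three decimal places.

15.125

Row totals: 104, 93. Column totals: 68, 42, 38, 49. Grand total N = 197.
Expected counts (row total × column total / N):
  Under 30, A: 104×68/197 = 35.8985
  Under 30, B: 104×42/197 = 22.1726
  Under 30, C: 104×38/197 = 20.0609
  Under 30, D: 104×49/197 = 25.8680
  30 or over, A: 93×68/197 = 32.1015
  30 or over, B: 93×42/197 = 19.8274
  30 or over, C: 93×38/197 = 17.9391
  30 or over, D: 93×49/197 = 23.1320
Contributions (O − E)²/E:
  (25 − 35.8985)²/35.8985 = 3.3087
  (26 − 22.1726)²/22.1726 = 0.6607
  (28 − 20.0609)²/20.0609 = 3.1419
  (25 − 25.8680)²/25.8680 = 0.0291
  (43 − 32.1015)²/32.1015 = 3.7001
  (16 − 19.8274)²/19.8274 = 0.7388
  (10 − 17.9391)²/17.9391 = 3.5135
  (24 − 23.1320)²/23.1320 = 0.0326
χ² = 3.3087 + 0.6607 + 3.1419 + 0.0291 + 3.7001 + 0.7388 + 3.5135 + 0.0326 = 15.125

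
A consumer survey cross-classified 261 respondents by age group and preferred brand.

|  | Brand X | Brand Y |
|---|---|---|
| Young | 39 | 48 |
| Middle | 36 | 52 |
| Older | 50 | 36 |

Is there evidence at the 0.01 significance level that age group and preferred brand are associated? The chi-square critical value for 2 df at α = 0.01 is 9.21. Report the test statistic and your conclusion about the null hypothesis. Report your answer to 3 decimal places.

5.666; fail to reject H₀

Row totals: 87, 88, 86. Column totals: 125, 136. Grand total N = 261.
Expected counts (row total × column total / N):
  Young, Brand X: 87×125/261 = 41.6667
  Young, Brand Y: 87×136/261 = 45.3333
  Middle, Brand X: 88×125/261 = 42.1456
  Middle, Brand Y: 88×136/261 = 45.8544
  Older, Brand X: 86×125/261 = 41.1877
  Older, Brand Y: 86×136/261 = 44.8123
Contributions (O − E)²/E:
  (39 − 41.6667)²/41.6667 = 0.1707
  (48 − 45.3333)²/45.3333 = 0.1569
  (36 − 42.1456)²/42.1456 = 0.8961
  (52 − 45.8544)²/45.8544 = 0.8237
  (50 − 41.1877)²/41.1877 = 1.8854
  (36 − 44.8123)²/44.8123 = 1.7329
χ² = 0.1707 + 0.1569 + 0.8961 + 0.8237 + 1.8854 + 1.7329 = 5.666
df = (3−1)(2−1) = 2. Since 5.666 < 9.21, fail to reject the null hypothesis of independence at α = 0.01.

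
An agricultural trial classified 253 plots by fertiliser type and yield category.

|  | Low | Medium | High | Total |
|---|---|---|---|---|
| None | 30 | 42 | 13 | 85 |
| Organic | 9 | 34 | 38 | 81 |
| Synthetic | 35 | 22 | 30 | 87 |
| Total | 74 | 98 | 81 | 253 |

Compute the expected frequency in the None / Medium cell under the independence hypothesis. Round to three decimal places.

Row total (None) = 85; column total (Medium) = 98; grand total N = 253.
Expected count = (row total × column total) / N = 85 × 98 / 253 = 32.925.

32.925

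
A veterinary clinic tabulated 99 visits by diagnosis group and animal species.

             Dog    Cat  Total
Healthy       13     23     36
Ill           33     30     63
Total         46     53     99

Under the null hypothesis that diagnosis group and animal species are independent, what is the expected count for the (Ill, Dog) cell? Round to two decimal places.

29.27

Row total (Ill) = 63; column total (Dog) = 46; grand total N = 99.
Expected count = (row total × column total) / N = 63 × 46 / 99 = 29.27.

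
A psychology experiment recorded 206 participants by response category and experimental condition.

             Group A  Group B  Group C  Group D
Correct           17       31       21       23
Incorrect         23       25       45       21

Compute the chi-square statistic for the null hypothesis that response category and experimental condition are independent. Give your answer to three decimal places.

8.104

Row totals: 92, 114. Column totals: 40, 56, 66, 44. Grand total N = 206.
Expected counts (row total × column total / N):
  Correct, Group A: 92×40/206 = 17.8641
  Correct, Group B: 92×56/206 = 25.0097
  Correct, Group C: 92×66/206 = 29.4757
  Correct, Group D: 92×44/206 = 19.6505
  Incorrect, Group A: 114×40/206 = 22.1359
  Incorrect, Group B: 114×56/206 = 30.9903
  Incorrect, Group C: 114×66/206 = 36.5243
  Incorrect, Group D: 114×44/206 = 24.3495
Contributions (O − E)²/E:
  (17 − 17.8641)²/17.8641 = 0.0418
  (31 − 25.0097)²/25.0097 = 1.4348
  (21 − 29.4757)²/29.4757 = 2.4372
  (23 − 19.6505)²/19.6505 = 0.5709
  (23 − 22.1359)²/22.1359 = 0.0337
  (25 − 30.9903)²/30.9903 = 1.1579
  (45 − 36.5243)²/36.5243 = 1.9668
  (21 − 24.3495)²/24.3495 = 0.4608
χ² = 0.0418 + 1.4348 + 2.4372 + 0.5709 + 0.0337 + 1.1579 + 1.9668 + 0.4608 = 8.104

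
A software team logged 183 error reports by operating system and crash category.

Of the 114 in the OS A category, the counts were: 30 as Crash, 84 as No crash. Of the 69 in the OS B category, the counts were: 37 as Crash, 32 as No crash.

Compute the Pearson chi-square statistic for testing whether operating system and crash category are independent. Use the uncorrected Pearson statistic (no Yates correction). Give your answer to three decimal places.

13.811

Row totals: 114, 69. Column totals: 67, 116. Grand total N = 183.
Expected counts (row total × column total / N):
  OS A, Crash: 114×67/183 = 41.7377
  OS A, No crash: 114×116/183 = 72.2623
  OS B, Crash: 69×67/183 = 25.2623
  OS B, No crash: 69×116/183 = 43.7377
Contributions (O − E)²/E:
  (30 − 41.7377)²/41.7377 = 3.3009
  (84 − 72.2623)²/72.2623 = 1.9066
  (37 − 25.2623)²/25.2623 = 5.4537
  (32 − 43.7377)²/43.7377 = 3.1500
χ² = 3.3009 + 1.9066 + 5.4537 + 3.1500 = 13.811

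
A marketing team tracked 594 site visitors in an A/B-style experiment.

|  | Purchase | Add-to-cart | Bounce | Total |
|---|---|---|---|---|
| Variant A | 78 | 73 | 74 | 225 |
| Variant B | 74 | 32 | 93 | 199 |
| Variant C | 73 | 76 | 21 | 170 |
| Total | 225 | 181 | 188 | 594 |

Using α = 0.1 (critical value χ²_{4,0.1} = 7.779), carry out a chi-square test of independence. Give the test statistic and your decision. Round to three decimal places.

Grand total N = 594.
Expected counts (row total × column total / N):
  Variant A, Purchase: 225×225/594 = 85.2273
  Variant A, Add-to-cart: 225×181/594 = 68.5606
  Variant A, Bounce: 225×188/594 = 71.2121
  Variant B, Purchase: 199×225/594 = 75.3788
  Variant B, Add-to-cart: 199×181/594 = 60.6380
  Variant B, Bounce: 199×188/594 = 62.9832
  Variant C, Purchase: 170×225/594 = 64.3939
  Variant C, Add-to-cart: 170×181/594 = 51.8013
  Variant C, Bounce: 170×188/594 = 53.8047
Contributions (O − E)²/E:
  (78 − 85.2273)²/85.2273 = 0.6129
  (73 − 68.5606)²/68.5606 = 0.2875
  (74 − 71.2121)²/71.2121 = 0.1091
  (74 − 75.3788)²/75.3788 = 0.0252
  (32 − 60.6380)²/60.6380 = 13.5251
  (93 − 62.9832)²/62.9832 = 14.3055
  (73 − 64.3939)²/64.3939 = 1.1502
  (76 − 51.8013)²/51.8013 = 11.3043
  (21 − 53.8047)²/53.8047 = 20.0010
χ² = 0.6129 + 0.2875 + 0.1091 + 0.0252 + 13.5251 + 14.3055 + 1.1502 + 11.3043 + 20.0010 = 61.321
df = (3−1)(3−1) = 4. Since 61.321 > 7.779, reject the null hypothesis of independence at α = 0.1.

61.321; reject H₀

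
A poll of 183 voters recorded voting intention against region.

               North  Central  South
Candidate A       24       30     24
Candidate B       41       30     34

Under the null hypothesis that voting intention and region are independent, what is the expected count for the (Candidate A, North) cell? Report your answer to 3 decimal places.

Row total (Candidate A) = 78; column total (North) = 65; grand total N = 183.
Expected count = (row total × column total) / N = 78 × 65 / 183 = 27.705.

27.705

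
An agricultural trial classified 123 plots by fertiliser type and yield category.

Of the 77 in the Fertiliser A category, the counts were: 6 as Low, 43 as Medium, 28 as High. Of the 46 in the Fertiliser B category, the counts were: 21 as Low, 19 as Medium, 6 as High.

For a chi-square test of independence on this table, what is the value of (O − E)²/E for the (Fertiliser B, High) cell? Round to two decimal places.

Row total (Fertiliser B) = 46; column total (High) = 34; N = 123.
Expected count E = 46 × 34 / 123 = 12.7154.
Contribution = (O − E)²/E = (6 − 12.7154)² / 12.7154 = 3.55.

3.55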